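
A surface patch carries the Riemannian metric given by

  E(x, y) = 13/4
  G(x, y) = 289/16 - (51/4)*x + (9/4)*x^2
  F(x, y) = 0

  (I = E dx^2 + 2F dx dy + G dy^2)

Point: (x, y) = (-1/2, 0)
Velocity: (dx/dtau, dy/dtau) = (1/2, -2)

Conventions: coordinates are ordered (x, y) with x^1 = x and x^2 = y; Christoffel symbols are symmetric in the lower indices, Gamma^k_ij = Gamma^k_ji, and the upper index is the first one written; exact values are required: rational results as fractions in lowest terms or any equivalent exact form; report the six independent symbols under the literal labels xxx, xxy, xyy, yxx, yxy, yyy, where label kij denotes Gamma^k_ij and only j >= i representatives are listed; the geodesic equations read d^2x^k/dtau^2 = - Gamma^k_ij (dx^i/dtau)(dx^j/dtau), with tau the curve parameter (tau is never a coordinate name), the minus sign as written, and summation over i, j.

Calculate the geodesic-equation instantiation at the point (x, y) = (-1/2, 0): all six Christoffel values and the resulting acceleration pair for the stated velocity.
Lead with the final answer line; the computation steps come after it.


Answer: Gamma_xxx = 0, Gamma_xxy = 0, Gamma_xyy = 30/13, Gamma_yxx = 0, Gamma_yxy = -3/10, Gamma_yyy = 0; accelerations (d^2x/dtau^2, d^2y/dtau^2) = (-120/13, -3/5)

E = 13/4, F = 0, G = 25 at the point
E_x = 0, E_y = 0, F_x = 0, F_y = 0, G_x = -15, G_y = 0
EG - F^2 = 325/4;  g^inv = (4/325) * [[25, 0], [0, 13/4]]
first-kind symbols [ij,l] = (1/2)(d_i g_jl + d_j g_il - d_l g_ij): [xx,x] = E_x/2 = 0, [xx,y] = F_x - E_y/2 = 0, [xy,x] = E_y/2 = 0, [xy,y] = G_x/2 = -15/2, [yy,x] = F_y - G_x/2 = 15/2, [yy,y] = G_y/2 = 0
Gamma^x_ij = (G*[ij,x] - F*[ij,y])/(EG - F^2), Gamma^y_ij = (E*[ij,y] - F*[ij,x])/(EG - F^2)
Gamma_xxx = 0, Gamma_xxy = 0, Gamma_xyy = 30/13, Gamma_yxx = 0, Gamma_yxy = -3/10, Gamma_yyy = 0
d^2x/dtau^2 = -(Gamma_xxx*(1/2)^2 + 2*Gamma_xxy*(1/2)*(-2) + Gamma_xyy*(-2)^2) = -120/13
d^2y/dtau^2 = -(Gamma_yxx*(1/2)^2 + 2*Gamma_yxy*(1/2)*(-2) + Gamma_yyy*(-2)^2) = -3/5


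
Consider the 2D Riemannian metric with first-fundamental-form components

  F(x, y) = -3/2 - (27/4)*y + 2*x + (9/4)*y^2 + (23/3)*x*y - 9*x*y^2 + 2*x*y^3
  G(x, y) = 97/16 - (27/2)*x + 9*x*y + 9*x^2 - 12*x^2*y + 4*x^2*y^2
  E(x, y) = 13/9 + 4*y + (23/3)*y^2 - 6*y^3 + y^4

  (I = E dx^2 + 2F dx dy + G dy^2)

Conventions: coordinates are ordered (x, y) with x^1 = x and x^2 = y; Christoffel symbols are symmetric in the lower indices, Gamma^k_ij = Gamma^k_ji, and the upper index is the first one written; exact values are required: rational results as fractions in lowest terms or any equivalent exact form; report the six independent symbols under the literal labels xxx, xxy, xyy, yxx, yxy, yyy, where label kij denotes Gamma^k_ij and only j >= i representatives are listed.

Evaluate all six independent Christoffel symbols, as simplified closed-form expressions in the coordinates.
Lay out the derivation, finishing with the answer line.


E = 13/9 + 4*y + (23/3)*y^2 - 6*y^3 + y^4; F = -3/2 - (27/4)*y + 2*x + (9/4)*y^2 + (23/3)*x*y - 9*x*y^2 + 2*x*y^3; G = 97/16 - (27/2)*x + 9*x*y + 9*x^2 - 12*x^2*y + 4*x^2*y^2
Gamma^k_ij = (1/2) g^{kl} (d_i g_jl + d_j g_il - d_l g_ij), with g^inv = (1/(EG-F^2)) [[G, -F], [-F, E]]
first partials: E_x = 0, E_y = 4 + (46/3)*y - 18*y^2 + 4*y^3, F_x = 2 + (23/3)*y - 9*y^2 + 2*y^3, F_y = -27/4 + (9/2)*y + (23/3)*x - 18*x*y + 6*x*y^2, G_x = -27/2 + 9*y + 18*x - 24*x*y + 8*x*y^2, G_y = 9*x - 12*x^2 + 8*x^2*y
D = EG - F^2 = 937/144 + 4*y - (27/2)*x + (23/3)*y^2 + 9*x*y + 9*x^2 - 6*y^3 - 12*x^2*y + y^4 + 4*x^2*y^2
expanded: Gamma^x_xx = (G E_x - 2F F_x + F E_y)/(2D), Gamma^x_xy = (G E_y - F G_x)/(2D), Gamma^x_yy = (2G F_y - G G_x - F G_y)/(2D), Gamma^y_xx = (2E F_x - E E_y - F E_x)/(2D), Gamma^y_xy = (E G_x - F E_y)/(2D), Gamma^y_yy = (E G_y - 2F F_y + F G_x)/(2D); substitute and cancel common factors

Answer: Gamma_xxx = 0, Gamma_xxy = (288*y^3 - 1296*y^2 + 1104*y + 288)/(576*x^2*y^2 - 1728*x^2*y + 1296*x^2 + 1296*x*y - 1944*x + 144*y^4 - 864*y^3 + 1104*y^2 + 576*y + 937), Gamma_xyy = (288*x*y^2 - 864*x*y - 192*x)/(576*x^2*y^2 - 1728*x^2*y + 1296*x^2 + 1296*x*y - 1944*x + 144*y^4 - 864*y^3 + 1104*y^2 + 576*y + 937), Gamma_yxx = 0, Gamma_yxy = (576*x*y^2 - 1728*x*y + 1296*x + 648*y - 972)/(576*x^2*y^2 - 1728*x^2*y + 1296*x^2 + 1296*x*y - 1944*x + 144*y^4 - 864*y^3 + 1104*y^2 + 576*y + 937), Gamma_yyy = (576*x^2*y - 864*x^2 + 648*x)/(576*x^2*y^2 - 1728*x^2*y + 1296*x^2 + 1296*x*y - 1944*x + 144*y^4 - 864*y^3 + 1104*y^2 + 576*y + 937)


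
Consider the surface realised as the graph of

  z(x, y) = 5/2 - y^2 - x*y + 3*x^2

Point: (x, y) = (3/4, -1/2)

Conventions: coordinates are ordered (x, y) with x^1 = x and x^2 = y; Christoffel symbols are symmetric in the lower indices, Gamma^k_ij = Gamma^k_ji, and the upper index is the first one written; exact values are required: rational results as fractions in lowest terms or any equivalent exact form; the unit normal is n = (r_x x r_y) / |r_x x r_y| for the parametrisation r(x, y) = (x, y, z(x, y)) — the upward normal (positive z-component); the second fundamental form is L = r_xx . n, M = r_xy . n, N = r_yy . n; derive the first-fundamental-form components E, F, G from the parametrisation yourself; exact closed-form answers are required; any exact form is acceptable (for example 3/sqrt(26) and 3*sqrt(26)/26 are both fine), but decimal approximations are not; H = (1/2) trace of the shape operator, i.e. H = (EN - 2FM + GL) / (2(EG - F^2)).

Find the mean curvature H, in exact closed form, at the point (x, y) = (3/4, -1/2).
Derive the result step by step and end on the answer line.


z_x = 5, z_y = 1/4, z_xx = 6, z_xy = -1, z_yy = -2
E = 26, F = 5/4, G = 17/16; answer radicand W^2 = 417/16
unnormalised second-form numerators: l = 6, m = -1, n = -2; L = l/sqrt(417/16), and similarly M = m/sqrt(W^2), N = n/sqrt(W^2)
H = (E*n - 2*F*m + G*l) / (2*(EG - F^2)*sqrt(W^2)); E*n - 2*F*m + G*l = -345/8, EG - F^2 = 417/16, so H = (-115/139)/sqrt(417/16)

Answer: H = -460*sqrt(417)/57963


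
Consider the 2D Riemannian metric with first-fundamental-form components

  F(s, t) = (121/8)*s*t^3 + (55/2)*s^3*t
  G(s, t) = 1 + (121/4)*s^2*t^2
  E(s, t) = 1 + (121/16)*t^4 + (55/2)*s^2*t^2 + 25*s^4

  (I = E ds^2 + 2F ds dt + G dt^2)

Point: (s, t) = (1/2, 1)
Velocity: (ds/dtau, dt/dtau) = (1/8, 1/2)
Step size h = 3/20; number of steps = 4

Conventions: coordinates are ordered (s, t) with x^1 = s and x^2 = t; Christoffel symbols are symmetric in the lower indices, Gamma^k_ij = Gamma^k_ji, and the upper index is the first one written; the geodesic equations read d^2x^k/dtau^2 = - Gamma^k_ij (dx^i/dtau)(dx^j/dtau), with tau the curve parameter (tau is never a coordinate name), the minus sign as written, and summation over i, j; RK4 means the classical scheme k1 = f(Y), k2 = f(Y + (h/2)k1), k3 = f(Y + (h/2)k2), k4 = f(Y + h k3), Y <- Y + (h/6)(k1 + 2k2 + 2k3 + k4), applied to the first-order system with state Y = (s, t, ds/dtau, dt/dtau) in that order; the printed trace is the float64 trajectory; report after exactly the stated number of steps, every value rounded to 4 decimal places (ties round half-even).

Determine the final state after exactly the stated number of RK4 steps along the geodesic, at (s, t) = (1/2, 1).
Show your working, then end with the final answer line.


f(Y) = (ds/dtau, dt/dtau, -Gamma^s_ij Y'^i Y'^j, -Gamma^t_ij Y'^i Y'^j) with the Gammas evaluated at the stage position; h = 0.150000; intermediate values shown to 6 dp
step 0: s = 0.5000, t = 1.0000, ds/dtau = 0.1250, dt/dtau = 0.5000
step 1:
  k1: at (s, t) = (0.500000, 1.000000), (ds/dtau, dt/dtau) = (0.125000, 0.500000); Gamma_sss = 0.814249, Gamma_sst = 0.895674, Gamma_stt = 0.447837, Gamma_tss = 0.559796, Gamma_tst = 0.615776, Gamma_ttt = 0.307888; k1 = (0.125000, 0.500000, -0.236641, -0.162691)
  k2: at (s, t) = (0.509375, 1.037500), (ds/dtau, dt/dtau) = (0.107252, 0.487798); Gamma_sss = 0.786471, Gamma_sst = 0.881041, Gamma_stt = 0.432559, Gamma_tss = 0.536937, Gamma_tst = 0.601502, Gamma_ttt = 0.295316; k2 = (0.107252, 0.487798, -0.204160, -0.139384)
  k3: at (s, t) = (0.508044, 1.036585), (ds/dtau, dt/dtau) = (0.109688, 0.489546); Gamma_sss = 0.786797, Gamma_sst = 0.882936, Gamma_stt = 0.432738, Gamma_tss = 0.536795, Gamma_tst = 0.602386, Gamma_ttt = 0.295237; k3 = (0.109688, 0.489546, -0.207997, -0.141907)
  k4: at (s, t) = (0.516453, 1.073432), (ds/dtau, dt/dtau) = (0.093800, 0.478714); Gamma_sss = 0.760683, Gamma_sst = 0.869581, Gamma_stt = 0.418376, Gamma_tss = 0.515152, Gamma_tst = 0.588900, Gamma_ttt = 0.283333; k4 = (0.093800, 0.478714, -0.180665, -0.122351)
  Y <- Y + (h/6)(k1 + 2k2 + 2k3 + k4): s = 0.5163, t = 1.0733, ds/dtau = 0.0940, dt/dtau = 0.4788
step 2:
  k1: at (s, t) = (0.516317, 1.073335), (ds/dtau, dt/dtau) = (0.093959, 0.478809); Gamma_sss = 0.760717, Gamma_sst = 0.869770, Gamma_stt = 0.418394, Gamma_tss = 0.515138, Gamma_tst = 0.588986, Gamma_ttt = 0.283326; k1 = (0.093959, 0.478809, -0.180896, -0.122498)
  k2: at (s, t) = (0.523364, 1.109246), (ds/dtau, dt/dtau) = (0.080392, 0.469622); Gamma_sss = 0.736254, Gamma_sst = 0.858251, Gamma_stt = 0.404940, Gamma_tss = 0.494577, Gamma_tst = 0.576528, Gamma_ttt = 0.272017; k2 = (0.080392, 0.469622, -0.158870, -0.106721)
  k3: at (s, t) = (0.522346, 1.108557), (ds/dtau, dt/dtau) = (0.082044, 0.470805); Gamma_sss = 0.736459, Gamma_sst = 0.859629, Gamma_stt = 0.405053, Gamma_tss = 0.494437, Gamma_tst = 0.577129, Gamma_ttt = 0.271940; k3 = (0.082044, 0.470805, -0.161150, -0.108191)
  k4: at (s, t) = (0.528624, 1.143956), (ds/dtau, dt/dtau) = (0.069787, 0.462581); Gamma_sss = 0.713361, Gamma_sst = 0.849052, Gamma_stt = 0.392348, Gamma_tss = 0.474907, Gamma_tst = 0.565241, Gamma_ttt = 0.261199; k4 = (0.069787, 0.462581, -0.142248, -0.094699)
  Y <- Y + (h/6)(k1 + 2k2 + 2k3 + k4): s = 0.5285, t = 1.1439, ds/dtau = 0.0699, dt/dtau = 0.4626
step 3:
  k1: at (s, t) = (0.528532, 1.143891), (ds/dtau, dt/dtau) = (0.069880, 0.462634); Gamma_sss = 0.713379, Gamma_sst = 0.849173, Gamma_stt = 0.392359, Gamma_tss = 0.474895, Gamma_tst = 0.565293, Gamma_ttt = 0.261192; k1 = (0.069880, 0.462634, -0.142366, -0.094773)
  k2: at (s, t) = (0.533773, 1.178589), (ds/dtau, dt/dtau) = (0.059202, 0.455526); Gamma_sss = 0.691601, Gamma_sst = 0.839892, Gamma_stt = 0.380380, Gamma_tss = 0.456280, Gamma_tst = 0.554115, Gamma_ttt = 0.250954; k2 = (0.059202, 0.455526, -0.126655, -0.083560)
  k3: at (s, t) = (0.532973, 1.178056), (ds/dtau, dt/dtau) = (0.060381, 0.456367); Gamma_sss = 0.691728, Gamma_sst = 0.840928, Gamma_stt = 0.380450, Gamma_tss = 0.456145, Gamma_tst = 0.554532, Gamma_ttt = 0.250880; k3 = (0.060381, 0.456367, -0.128103, -0.084475)
  k4: at (s, t) = (0.537590, 1.212346), (ds/dtau, dt/dtau) = (0.050664, 0.449963); Gamma_sss = 0.671066, Gamma_sst = 0.832346, Gamma_stt = 0.369086, Gamma_tss = 0.438406, Gamma_tst = 0.543770, Gamma_ttt = 0.241124; k4 = (0.050664, 0.449963, -0.114400, -0.074737)
  Y <- Y + (h/6)(k1 + 2k2 + 2k3 + k4): s = 0.5375, t = 1.2123, ds/dtau = 0.0507, dt/dtau = 0.4500
step 4:
  k1: at (s, t) = (0.537525, 1.212301), (ds/dtau, dt/dtau) = (0.050723, 0.449994); Gamma_sss = 0.671077, Gamma_sst = 0.832427, Gamma_stt = 0.369092, Gamma_tss = 0.438396, Gamma_tst = 0.543803, Gamma_ttt = 0.241118; k1 = (0.050723, 0.449994, -0.114466, -0.074778)
  k2: at (s, t) = (0.541329, 1.246050), (ds/dtau, dt/dtau) = (0.042138, 0.444386); Gamma_sss = 0.651482, Gamma_sst = 0.824781, Gamma_stt = 0.358315, Gamma_tss = 0.421437, Gamma_tst = 0.533542, Gamma_ttt = 0.231790; k2 = (0.042138, 0.444386, -0.102805, -0.066504)
  k3: at (s, t) = (0.540686, 1.245630), (ds/dtau, dt/dtau) = (0.043012, 0.445007); Gamma_sss = 0.651556, Gamma_sst = 0.825579, Gamma_stt = 0.358356, Gamma_tss = 0.421309, Gamma_tst = 0.533836, Gamma_ttt = 0.231720; k3 = (0.043012, 0.445007, -0.103775, -0.067103)
  k4: at (s, t) = (0.543977, 1.279052), (ds/dtau, dt/dtau) = (0.035156, 0.439929); Gamma_sss = 0.632883, Gamma_sst = 0.818453, Gamma_stt = 0.348086, Gamma_tss = 0.405102, Gamma_tst = 0.523883, Gamma_ttt = 0.222806; k4 = (0.035156, 0.439929, -0.093467, -0.059827)
  Y <- Y + (h/6)(k1 + 2k2 + 2k3 + k4): s = 0.5439, t = 1.2790, ds/dtau = 0.0352, dt/dtau = 0.4399

Answer: s = 0.5439, t = 1.2790, ds/dtau = 0.0352, dt/dtau = 0.4399


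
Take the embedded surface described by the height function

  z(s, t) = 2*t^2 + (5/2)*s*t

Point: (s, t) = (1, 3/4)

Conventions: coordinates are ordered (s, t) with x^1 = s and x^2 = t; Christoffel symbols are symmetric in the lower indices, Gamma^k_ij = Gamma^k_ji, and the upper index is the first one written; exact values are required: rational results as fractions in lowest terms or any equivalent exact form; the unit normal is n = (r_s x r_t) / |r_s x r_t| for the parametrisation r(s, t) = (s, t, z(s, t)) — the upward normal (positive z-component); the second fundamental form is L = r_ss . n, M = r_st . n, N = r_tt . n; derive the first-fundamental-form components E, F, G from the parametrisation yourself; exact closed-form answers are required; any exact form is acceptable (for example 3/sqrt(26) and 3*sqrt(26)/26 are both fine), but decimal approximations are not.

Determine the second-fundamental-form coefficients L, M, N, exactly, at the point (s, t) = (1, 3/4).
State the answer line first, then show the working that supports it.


Answer: L = 0, M = 4*sqrt(89)/89, N = 32*sqrt(89)/445

z_s = 15/8, z_t = 11/2, z_ss = 0, z_st = 5/2, z_tt = 4
E = 289/64, F = 165/16, G = 125/4; answer radicand W^2 = 2225/64
unnormalised second-form numerators: l = 0, m = 5/2, n = 4; L = l/sqrt(2225/64), and similarly M = m/sqrt(W^2), N = n/sqrt(W^2)


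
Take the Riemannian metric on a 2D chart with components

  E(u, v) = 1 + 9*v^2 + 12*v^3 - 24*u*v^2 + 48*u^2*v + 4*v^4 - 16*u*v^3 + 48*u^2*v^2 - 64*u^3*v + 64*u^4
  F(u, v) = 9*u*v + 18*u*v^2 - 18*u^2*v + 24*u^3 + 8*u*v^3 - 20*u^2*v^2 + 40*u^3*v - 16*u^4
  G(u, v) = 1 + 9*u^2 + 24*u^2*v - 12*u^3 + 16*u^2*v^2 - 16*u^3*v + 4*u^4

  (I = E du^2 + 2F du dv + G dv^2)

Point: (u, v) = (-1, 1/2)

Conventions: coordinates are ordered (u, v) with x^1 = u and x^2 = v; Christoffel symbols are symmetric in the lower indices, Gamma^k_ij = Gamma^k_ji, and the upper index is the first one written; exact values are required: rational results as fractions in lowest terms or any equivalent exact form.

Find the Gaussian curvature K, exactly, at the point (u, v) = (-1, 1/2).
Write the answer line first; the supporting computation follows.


Answer: K = -9/37636

E = 145, F = -84, G = 50, EG - F^2 = 194 at the point
E_u = -432, E_v = 216, F_u = 234, F_v = -111, G_u = -126, G_v = 56
E_vv = 258, F_uv = 229, G_uu = 218
The intrinsic route: Brioschi's K = (det M1 - det M2)/(EG - F^2)^2.
M1 = [[-E_vv/2 + F_uv - G_uu/2, E_u/2, F_u - E_v/2], [F_v - G_u/2, E, F], [G_v/2, F, G]] = [[-9, -216, 126], [-48, 145, -84], [28, -84, 50]]; det M1 = -15642
M2 = [[0, E_v/2, G_u/2], [E_v/2, E, F], [G_u/2, F, G]] = [[0, 108, -63], [108, 145, -84], [-63, -84, 50]]; det M2 = -15633
det M1 - det M2 = -9; K = -9 / (194)^2 = -9/37636


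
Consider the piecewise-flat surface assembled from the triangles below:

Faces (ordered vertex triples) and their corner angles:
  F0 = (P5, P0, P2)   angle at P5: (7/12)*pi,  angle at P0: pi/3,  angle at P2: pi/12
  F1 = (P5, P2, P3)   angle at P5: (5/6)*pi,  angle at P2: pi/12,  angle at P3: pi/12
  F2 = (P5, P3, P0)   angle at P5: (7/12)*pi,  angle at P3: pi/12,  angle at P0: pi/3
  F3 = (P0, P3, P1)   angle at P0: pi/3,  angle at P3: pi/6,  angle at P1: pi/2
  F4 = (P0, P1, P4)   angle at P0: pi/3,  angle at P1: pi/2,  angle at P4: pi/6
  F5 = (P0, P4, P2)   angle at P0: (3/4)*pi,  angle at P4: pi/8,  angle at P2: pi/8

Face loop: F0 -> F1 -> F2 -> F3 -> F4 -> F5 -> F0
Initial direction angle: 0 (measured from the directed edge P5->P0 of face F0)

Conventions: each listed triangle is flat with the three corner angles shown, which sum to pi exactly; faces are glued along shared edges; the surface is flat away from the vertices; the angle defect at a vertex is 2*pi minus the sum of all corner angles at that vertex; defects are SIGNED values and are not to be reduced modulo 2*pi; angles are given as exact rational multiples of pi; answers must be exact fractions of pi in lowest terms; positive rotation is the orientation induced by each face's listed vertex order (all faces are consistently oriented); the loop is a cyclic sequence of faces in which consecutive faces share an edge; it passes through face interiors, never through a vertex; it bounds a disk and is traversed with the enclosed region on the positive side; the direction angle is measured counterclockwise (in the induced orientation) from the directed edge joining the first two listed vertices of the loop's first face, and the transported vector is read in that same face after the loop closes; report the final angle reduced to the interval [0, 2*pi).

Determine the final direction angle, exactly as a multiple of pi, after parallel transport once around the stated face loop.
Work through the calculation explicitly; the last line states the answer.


enclosed vertex P0: corner angles sum to (25/12)*pi, defect = 2*pi - (25/12)*pi = -pi/12
enclosed vertex P5: corner angles sum to 2*pi, defect = 2*pi - 2*pi = 0
the rotation equals the total enclosed defect, so the final angle is initial + defects (mod 2*pi)
final angle = 0 - pi/12 = (23/12)*pi (mod 2*pi)

Answer: final direction angle = (23/12)*pi


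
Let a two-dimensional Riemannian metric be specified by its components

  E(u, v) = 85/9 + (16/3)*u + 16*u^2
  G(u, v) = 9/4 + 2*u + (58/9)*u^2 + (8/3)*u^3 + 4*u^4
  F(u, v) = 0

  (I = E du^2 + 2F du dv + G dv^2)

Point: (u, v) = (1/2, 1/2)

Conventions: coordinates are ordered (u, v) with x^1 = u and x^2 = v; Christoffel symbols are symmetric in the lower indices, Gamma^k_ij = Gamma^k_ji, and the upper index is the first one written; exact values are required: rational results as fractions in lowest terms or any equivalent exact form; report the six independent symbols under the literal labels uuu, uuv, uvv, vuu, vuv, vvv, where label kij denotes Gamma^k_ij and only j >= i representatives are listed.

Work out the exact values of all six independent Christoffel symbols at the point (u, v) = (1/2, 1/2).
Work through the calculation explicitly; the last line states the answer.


E = 145/9, F = 0, G = 49/9 at the point
E_u = 64/3, E_v = 0, F_u = 0, F_v = 0, G_u = 112/9, G_v = 0
EG - F^2 = 7105/81;  g^inv = (81/7105) * [[49/9, 0], [0, 145/9]]
first-kind symbols [ij,l] = (1/2)(d_i g_jl + d_j g_il - d_l g_ij): [uu,u] = E_u/2 = 32/3, [uu,v] = F_u - E_v/2 = 0, [uv,u] = E_v/2 = 0, [uv,v] = G_u/2 = 56/9, [vv,u] = F_v - G_u/2 = -56/9, [vv,v] = G_v/2 = 0
Gamma^u_ij = (G*[ij,u] - F*[ij,v])/(EG - F^2), Gamma^v_ij = (E*[ij,v] - F*[ij,u])/(EG - F^2)

Answer: Gamma_uuu = 96/145, Gamma_uuv = 0, Gamma_uvv = -56/145, Gamma_vuu = 0, Gamma_vuv = 8/7, Gamma_vvv = 0


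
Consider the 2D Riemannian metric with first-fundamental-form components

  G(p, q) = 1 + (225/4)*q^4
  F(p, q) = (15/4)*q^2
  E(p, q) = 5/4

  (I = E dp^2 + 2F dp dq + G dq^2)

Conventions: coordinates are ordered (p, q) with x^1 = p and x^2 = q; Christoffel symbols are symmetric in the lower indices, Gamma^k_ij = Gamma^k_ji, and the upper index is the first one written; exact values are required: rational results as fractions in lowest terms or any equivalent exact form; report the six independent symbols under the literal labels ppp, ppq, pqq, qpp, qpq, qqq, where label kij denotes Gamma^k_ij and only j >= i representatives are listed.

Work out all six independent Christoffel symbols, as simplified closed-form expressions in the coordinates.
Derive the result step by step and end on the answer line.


E = 5/4; F = (15/4)*q^2; G = 1 + (225/4)*q^4
Gamma^k_ij = (1/2) g^{kl} (d_i g_jl + d_j g_il - d_l g_ij), with g^inv = (1/(EG-F^2)) [[G, -F], [-F, E]]
first partials: E_p = 0, E_q = 0, F_p = 0, F_q = (15/2)*q, G_p = 0, G_q = 225*q^3
D = EG - F^2 = 5/4 + (225/4)*q^4
expanded: Gamma^p_pp = (G E_p - 2F F_p + F E_q)/(2D), Gamma^p_pq = (G E_q - F G_p)/(2D), Gamma^p_qq = (2G F_q - G G_p - F G_q)/(2D), Gamma^q_pp = (2E F_p - E E_q - F E_p)/(2D), Gamma^q_pq = (E G_p - F E_q)/(2D), Gamma^q_qq = (E G_q - 2F F_q + F G_p)/(2D); substitute and cancel common factors

Answer: Gamma_ppp = 0, Gamma_ppq = 0, Gamma_pqq = 6*q/(45*q^4 + 1), Gamma_qpp = 0, Gamma_qpq = 0, Gamma_qqq = 90*q^3/(45*q^4 + 1)


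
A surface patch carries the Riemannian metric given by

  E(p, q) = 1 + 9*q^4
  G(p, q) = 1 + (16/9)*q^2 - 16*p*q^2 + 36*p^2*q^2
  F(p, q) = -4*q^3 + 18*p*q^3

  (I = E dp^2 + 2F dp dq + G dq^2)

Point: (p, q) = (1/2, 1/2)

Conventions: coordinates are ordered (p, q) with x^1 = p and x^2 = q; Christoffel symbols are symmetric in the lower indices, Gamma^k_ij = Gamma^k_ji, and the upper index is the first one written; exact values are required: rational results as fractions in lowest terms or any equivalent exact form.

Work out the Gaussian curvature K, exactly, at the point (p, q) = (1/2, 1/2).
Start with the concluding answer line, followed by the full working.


Answer: K = -186624/105625

E = 25/16, F = 5/8, G = 61/36, EG - F^2 = 325/144 at the point
E_p = 0, E_q = 9/2, F_p = 9/4, F_q = 15/4, G_p = 5, G_q = 25/9
E_qq = 27, F_pq = 27/2, G_pp = 18
Brioschi: K = (det M1 - det M2) / (EG - F^2)^2 with the standard first/second-derivative matrices M1, M2.
M1 = [[-E_qq/2 + F_pq - G_pp/2, E_p/2, F_p - E_q/2], [F_q - G_p/2, E, F], [G_q/2, F, G]] = [[-9, 0, 0], [5/4, 25/16, 5/8], [25/18, 5/8, 61/36]]; det M1 = -325/16
M2 = [[0, E_q/2, G_p/2], [E_q/2, E, F], [G_p/2, F, G]] = [[0, 9/4, 5/2], [9/4, 25/16, 5/8], [5/2, 5/8, 61/36]]; det M2 = -181/16
det M1 - det M2 = -9; K = -9 / (325/144)^2 = -186624/105625


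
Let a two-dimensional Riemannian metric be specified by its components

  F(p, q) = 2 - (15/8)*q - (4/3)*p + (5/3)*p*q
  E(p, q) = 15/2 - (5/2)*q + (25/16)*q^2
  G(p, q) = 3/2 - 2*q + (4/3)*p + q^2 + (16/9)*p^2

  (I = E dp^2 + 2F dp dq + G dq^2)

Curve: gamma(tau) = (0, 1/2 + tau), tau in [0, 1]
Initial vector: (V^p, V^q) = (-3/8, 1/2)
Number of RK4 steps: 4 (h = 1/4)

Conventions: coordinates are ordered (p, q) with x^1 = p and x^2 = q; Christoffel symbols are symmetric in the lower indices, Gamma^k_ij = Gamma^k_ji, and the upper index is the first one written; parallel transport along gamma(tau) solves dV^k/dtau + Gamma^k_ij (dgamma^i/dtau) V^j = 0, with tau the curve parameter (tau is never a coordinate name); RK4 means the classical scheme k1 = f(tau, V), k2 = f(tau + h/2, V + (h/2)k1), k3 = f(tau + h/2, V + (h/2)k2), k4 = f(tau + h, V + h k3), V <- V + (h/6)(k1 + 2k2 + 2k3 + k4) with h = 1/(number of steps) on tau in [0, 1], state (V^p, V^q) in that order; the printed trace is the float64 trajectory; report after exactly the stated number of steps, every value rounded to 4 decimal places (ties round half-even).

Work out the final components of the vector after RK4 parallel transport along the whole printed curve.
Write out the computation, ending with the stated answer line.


gamma'(tau) = (0, 1); f(tau, V)^k = -Gamma^k_ij(gamma(tau)) gamma'^i(tau) V^j; h = 1/4; intermediate values shown to 6 dp
curve data and Christoffel symbols at the stage parameters:
  tau = 0.000000: gamma = (0.000000, 0.500000), gamma' = (0.000000, 1.000000); Gamma_ppp = 0.008621, Gamma_ppq = -0.275186, Gamma_pqq = -0.356998, Gamma_qpp = -0.053879, Gamma_qpq = 1.278736, Gamma_qqq = -0.160920
  tau = 0.125000: gamma = (0.000000, 0.625000), gamma' = (0.000000, 1.000000); Gamma_ppp = 0.004302, Gamma_ppq = -0.207258, Gamma_pqq = -0.375530, Gamma_qpp = -0.034017, Gamma_qpq = 1.308570, Gamma_qqq = -0.099924
  tau = 0.250000: gamma = (0.000000, 0.750000), gamma' = (0.000000, 1.000000); Gamma_ppp = 0.000935, Gamma_ppq = -0.133028, Gamma_pqq = -0.387564, Gamma_qpp = -0.010247, Gamma_qpq = 1.325604, Gamma_qqq = -0.035349
  tau = 0.375000: gamma = (0.000000, 0.875000), gamma' = (0.000000, 1.000000); Gamma_ppp = -0.000870, Gamma_ppq = -0.055520, Gamma_pqq = -0.392205, Gamma_qpp = 0.015758, Gamma_qpq = 1.331625, Gamma_qqq = 0.030931
  tau = 0.500000: gamma = (0.000000, 1.000000), gamma' = (0.000000, 1.000000); Gamma_ppp = -0.000797, Gamma_ppq = 0.022329, Gamma_pqq = -0.389155, Gamma_qpp = 0.041866, Gamma_qpq = 1.327751, Gamma_qqq = 0.097289
  tau = 0.625000: gamma = (0.000000, 1.125000), gamma' = (0.000000, 1.000000); Gamma_ppp = 0.001081, Gamma_ppq = 0.097748, Gamma_pqq = -0.378683, Gamma_qpp = 0.065886, Gamma_qpq = 1.313664, Gamma_qqq = 0.162098
  tau = 0.750000: gamma = (0.000000, 1.250000), gamma' = (0.000000, 1.000000); Gamma_ppp = 0.004336, Gamma_ppq = 0.168101, Gamma_pqq = -0.361606, Gamma_qpp = 0.085983, Gamma_qpq = 1.287914, Gamma_qqq = 0.223463
  tau = 0.875000: gamma = (0.000000, 1.375000), gamma' = (0.000000, 1.000000); Gamma_ppp = 0.008322, Gamma_ppq = 0.230961, Gamma_pqq = -0.339229, Gamma_qpp = 0.101006, Gamma_qpq = 1.249079, Gamma_qqq = 0.279232
  tau = 1.000000: gamma = (0.000000, 1.500000), gamma' = (0.000000, 1.000000); Gamma_ppp = 0.012371, Gamma_ppq = 0.284394, Gamma_pqq = -0.313214, Gamma_qpp = 0.110624, Gamma_qpq = 1.196982, Gamma_qqq = 0.327352
step 0: V^p = -0.3750, V^q = 0.5000
step 1: k1 = (0.075304, 0.559986), k2 = (0.138281, 0.535353), k3 = (0.138756, 0.524744), k4 = (0.199354, 0.473430); V <- V + (h/6)(k1 + 2k2 + 2k3 + k4): V^p = -0.3405, V^q = 0.6314
step 2: k1 = (0.199416, 0.473647), k2 = (0.253341, 0.398823), k3 = (0.250047, 0.390136), k4 = (0.289875, 0.298142); V <- V + (h/6)(k1 + 2k2 + 2k3 + k4): V^p = -0.2781, V^q = 0.7293
step 3: k1 = (0.290023, 0.298339), k2 = (0.313941, 0.193486), k3 = (0.308685, 0.191683), k4 = (0.314831, 0.085141); V <- V + (h/6)(k1 + 2k2 + 2k3 + k4): V^p = -0.2010, V^q = 0.7774
step 4: k1 = (0.314901, 0.085214), k2 = (0.304666, -0.018089), k3 = (0.300581, -0.012885), k4 = (0.278283, -0.102722); V <- V + (h/6)(k1 + 2k2 + 2k3 + k4): V^p = -0.1259, V^q = 0.7741

Answer: V^p = -0.1259, V^q = 0.7741


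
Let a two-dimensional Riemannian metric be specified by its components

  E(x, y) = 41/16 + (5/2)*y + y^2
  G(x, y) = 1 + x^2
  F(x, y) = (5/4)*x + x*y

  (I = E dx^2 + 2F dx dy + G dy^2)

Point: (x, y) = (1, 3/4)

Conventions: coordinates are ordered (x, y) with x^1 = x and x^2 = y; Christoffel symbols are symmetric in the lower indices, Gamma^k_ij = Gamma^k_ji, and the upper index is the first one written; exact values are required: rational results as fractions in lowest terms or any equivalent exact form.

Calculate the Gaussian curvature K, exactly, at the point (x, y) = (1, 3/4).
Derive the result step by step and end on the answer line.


E = 5, F = 2, G = 2, EG - F^2 = 6 at the point
E_x = 0, E_y = 4, F_x = 2, F_y = 1, G_x = 2, G_y = 0
E_yy = 2, F_xy = 1, G_xx = 2
Compute both Brioschi determinants and normalise by (EG - F^2)^2.
M1 = [[-E_yy/2 + F_xy - G_xx/2, E_x/2, F_x - E_y/2], [F_y - G_x/2, E, F], [G_y/2, F, G]] = [[-1, 0, 0], [0, 5, 2], [0, 2, 2]]; det M1 = -6
M2 = [[0, E_y/2, G_x/2], [E_y/2, E, F], [G_x/2, F, G]] = [[0, 2, 1], [2, 5, 2], [1, 2, 2]]; det M2 = -5
det M1 - det M2 = -1; K = -1 / (6)^2 = -1/36

Answer: K = -1/36


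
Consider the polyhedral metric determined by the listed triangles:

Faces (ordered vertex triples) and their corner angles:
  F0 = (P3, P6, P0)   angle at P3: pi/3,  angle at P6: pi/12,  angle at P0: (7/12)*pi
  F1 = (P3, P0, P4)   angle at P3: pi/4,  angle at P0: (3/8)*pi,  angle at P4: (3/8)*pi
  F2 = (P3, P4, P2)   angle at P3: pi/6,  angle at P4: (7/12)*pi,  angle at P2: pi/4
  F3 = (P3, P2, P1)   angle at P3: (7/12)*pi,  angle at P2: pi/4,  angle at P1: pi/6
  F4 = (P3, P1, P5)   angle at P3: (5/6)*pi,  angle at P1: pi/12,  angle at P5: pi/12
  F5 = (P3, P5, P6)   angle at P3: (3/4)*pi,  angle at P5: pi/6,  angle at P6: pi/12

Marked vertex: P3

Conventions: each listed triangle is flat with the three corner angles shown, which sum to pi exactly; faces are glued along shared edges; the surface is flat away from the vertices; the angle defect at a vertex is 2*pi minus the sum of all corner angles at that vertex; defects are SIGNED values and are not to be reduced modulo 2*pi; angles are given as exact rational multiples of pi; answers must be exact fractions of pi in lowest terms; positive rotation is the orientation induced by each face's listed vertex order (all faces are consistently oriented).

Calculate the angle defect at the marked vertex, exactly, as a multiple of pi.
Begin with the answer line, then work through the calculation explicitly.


Answer: defect(P3) = (-11/12)*pi

Sum of corner angles at P3: (35/12)*pi
defect = 2*pi - (35/12)*pi


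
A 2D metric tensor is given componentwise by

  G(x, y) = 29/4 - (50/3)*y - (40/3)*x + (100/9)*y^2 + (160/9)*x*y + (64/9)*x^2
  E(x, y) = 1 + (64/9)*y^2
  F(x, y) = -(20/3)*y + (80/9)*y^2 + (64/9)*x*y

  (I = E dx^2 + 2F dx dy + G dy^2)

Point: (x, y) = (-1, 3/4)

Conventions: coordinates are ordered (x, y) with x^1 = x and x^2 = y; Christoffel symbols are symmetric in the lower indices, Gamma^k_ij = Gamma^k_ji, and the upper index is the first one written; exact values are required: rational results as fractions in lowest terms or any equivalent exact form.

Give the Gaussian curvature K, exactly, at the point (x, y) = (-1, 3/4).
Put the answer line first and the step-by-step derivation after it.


Answer: K = -576/11881

E = 5, F = -16/3, G = 73/9, EG - F^2 = 109/9 at the point
E_x = 0, E_y = 32/3, F_x = 16/3, F_y = -4/9, G_x = -128/9, G_y = -160/9
E_yy = 128/9, F_xy = 64/9, G_xx = 128/9
The intrinsic route: Brioschi's K = (det M1 - det M2)/(EG - F^2)^2.
M1 = [[-E_yy/2 + F_xy - G_xx/2, E_x/2, F_x - E_y/2], [F_y - G_x/2, E, F], [G_y/2, F, G]] = [[-64/9, 0, 0], [20/3, 5, -16/3], [-80/9, -16/3, 73/9]]; det M1 = -6976/81
M2 = [[0, E_y/2, G_x/2], [E_y/2, E, F], [G_x/2, F, G]] = [[0, 16/3, -64/9], [16/3, 5, -16/3], [-64/9, -16/3, 73/9]]; det M2 = -6400/81
det M1 - det M2 = -64/9; K = -64/9 / (109/9)^2 = -576/11881


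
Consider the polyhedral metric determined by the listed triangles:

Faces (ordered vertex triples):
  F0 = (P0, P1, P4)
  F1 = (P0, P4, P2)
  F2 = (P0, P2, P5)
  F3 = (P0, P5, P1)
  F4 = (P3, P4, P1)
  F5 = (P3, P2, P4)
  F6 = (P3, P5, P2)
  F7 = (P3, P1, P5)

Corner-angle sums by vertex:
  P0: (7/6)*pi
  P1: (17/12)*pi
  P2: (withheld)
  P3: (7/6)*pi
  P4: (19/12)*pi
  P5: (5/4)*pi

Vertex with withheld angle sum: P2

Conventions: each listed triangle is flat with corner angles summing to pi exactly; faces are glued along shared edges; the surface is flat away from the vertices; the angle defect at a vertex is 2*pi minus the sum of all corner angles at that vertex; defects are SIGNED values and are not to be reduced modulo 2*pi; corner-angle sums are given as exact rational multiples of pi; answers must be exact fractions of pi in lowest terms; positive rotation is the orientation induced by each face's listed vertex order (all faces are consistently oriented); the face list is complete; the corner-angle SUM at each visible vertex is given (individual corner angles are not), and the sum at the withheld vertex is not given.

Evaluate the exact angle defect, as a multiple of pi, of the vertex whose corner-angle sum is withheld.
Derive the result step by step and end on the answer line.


V = 6, E = 12, F = 8; chi = V - E + F = 2
Gauss-Bonnet: total defect = 2*pi*chi = 4*pi; visible defects sum to (41/12)*pi

Answer: defect(P2) = (7/12)*pi


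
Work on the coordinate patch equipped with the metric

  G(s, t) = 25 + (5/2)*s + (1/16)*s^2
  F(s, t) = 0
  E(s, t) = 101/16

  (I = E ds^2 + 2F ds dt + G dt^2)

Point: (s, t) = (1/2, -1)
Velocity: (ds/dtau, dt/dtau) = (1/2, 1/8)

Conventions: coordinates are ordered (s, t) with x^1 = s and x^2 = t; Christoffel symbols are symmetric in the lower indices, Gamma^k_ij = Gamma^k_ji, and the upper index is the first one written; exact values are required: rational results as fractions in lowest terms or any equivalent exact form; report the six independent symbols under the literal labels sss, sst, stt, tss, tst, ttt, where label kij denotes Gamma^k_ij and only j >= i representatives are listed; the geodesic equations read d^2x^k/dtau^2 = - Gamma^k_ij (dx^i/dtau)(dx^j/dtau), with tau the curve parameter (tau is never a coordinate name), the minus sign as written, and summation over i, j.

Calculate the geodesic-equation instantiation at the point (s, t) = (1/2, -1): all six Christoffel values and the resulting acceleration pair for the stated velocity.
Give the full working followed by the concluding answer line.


E = 101/16, F = 0, G = 1681/64 at the point
E_s = 0, E_t = 0, F_s = 0, F_t = 0, G_s = 41/16, G_t = 0
EG - F^2 = 169781/1024;  g^inv = (1024/169781) * [[1681/64, 0], [0, 101/16]]
first-kind symbols [ij,l] = (1/2)(d_i g_jl + d_j g_il - d_l g_ij): [ss,s] = E_s/2 = 0, [ss,t] = F_s - E_t/2 = 0, [st,s] = E_t/2 = 0, [st,t] = G_s/2 = 41/32, [tt,s] = F_t - G_s/2 = -41/32, [tt,t] = G_t/2 = 0
Gamma^s_ij = (G*[ij,s] - F*[ij,t])/(EG - F^2), Gamma^t_ij = (E*[ij,t] - F*[ij,s])/(EG - F^2)
Gamma_sss = 0, Gamma_sst = 0, Gamma_stt = -41/202, Gamma_tss = 0, Gamma_tst = 2/41, Gamma_ttt = 0
d^2s/dtau^2 = -(Gamma_sss*(1/2)^2 + 2*Gamma_sst*(1/2)*(1/8) + Gamma_stt*(1/8)^2) = 41/12928
d^2t/dtau^2 = -(Gamma_tss*(1/2)^2 + 2*Gamma_tst*(1/2)*(1/8) + Gamma_ttt*(1/8)^2) = -1/164

Answer: Gamma_sss = 0, Gamma_sst = 0, Gamma_stt = -41/202, Gamma_tss = 0, Gamma_tst = 2/41, Gamma_ttt = 0; accelerations (d^2s/dtau^2, d^2t/dtau^2) = (41/12928, -1/164)


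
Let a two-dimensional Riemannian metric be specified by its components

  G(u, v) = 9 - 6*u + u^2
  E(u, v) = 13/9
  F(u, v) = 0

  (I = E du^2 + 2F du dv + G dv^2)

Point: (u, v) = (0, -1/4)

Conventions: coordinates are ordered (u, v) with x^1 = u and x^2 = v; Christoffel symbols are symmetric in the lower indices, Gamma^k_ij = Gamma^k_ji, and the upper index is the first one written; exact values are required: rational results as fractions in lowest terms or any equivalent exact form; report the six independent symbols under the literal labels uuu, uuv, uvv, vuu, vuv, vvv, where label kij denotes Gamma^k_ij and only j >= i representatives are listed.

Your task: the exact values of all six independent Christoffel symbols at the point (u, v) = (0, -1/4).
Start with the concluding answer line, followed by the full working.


Answer: Gamma_uuu = 0, Gamma_uuv = 0, Gamma_uvv = 27/13, Gamma_vuu = 0, Gamma_vuv = -1/3, Gamma_vvv = 0

E = 13/9, F = 0, G = 9 at the point
E_u = 0, E_v = 0, F_u = 0, F_v = 0, G_u = -6, G_v = 0
EG - F^2 = 13;  g^inv = (1/13) * [[9, 0], [0, 13/9]]
first-kind symbols [ij,l] = (1/2)(d_i g_jl + d_j g_il - d_l g_ij): [uu,u] = E_u/2 = 0, [uu,v] = F_u - E_v/2 = 0, [uv,u] = E_v/2 = 0, [uv,v] = G_u/2 = -3, [vv,u] = F_v - G_u/2 = 3, [vv,v] = G_v/2 = 0
Gamma^u_ij = (G*[ij,u] - F*[ij,v])/(EG - F^2), Gamma^v_ij = (E*[ij,v] - F*[ij,u])/(EG - F^2)


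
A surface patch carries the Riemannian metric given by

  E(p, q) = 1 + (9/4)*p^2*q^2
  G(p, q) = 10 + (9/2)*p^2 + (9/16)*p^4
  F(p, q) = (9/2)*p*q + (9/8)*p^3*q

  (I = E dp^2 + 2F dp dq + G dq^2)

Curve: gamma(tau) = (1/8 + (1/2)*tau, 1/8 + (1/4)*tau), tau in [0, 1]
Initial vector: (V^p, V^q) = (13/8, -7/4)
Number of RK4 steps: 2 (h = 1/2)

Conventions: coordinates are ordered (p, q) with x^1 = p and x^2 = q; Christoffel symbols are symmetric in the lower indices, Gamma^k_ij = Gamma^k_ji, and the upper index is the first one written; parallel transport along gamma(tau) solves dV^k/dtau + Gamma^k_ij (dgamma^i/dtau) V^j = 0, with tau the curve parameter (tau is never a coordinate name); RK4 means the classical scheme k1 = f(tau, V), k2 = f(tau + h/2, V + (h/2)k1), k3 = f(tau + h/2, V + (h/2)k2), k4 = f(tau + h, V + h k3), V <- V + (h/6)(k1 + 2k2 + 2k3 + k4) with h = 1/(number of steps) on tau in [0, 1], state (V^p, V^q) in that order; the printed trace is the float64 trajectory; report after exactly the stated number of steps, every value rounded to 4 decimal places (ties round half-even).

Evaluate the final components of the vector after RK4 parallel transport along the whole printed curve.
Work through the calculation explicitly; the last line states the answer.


gamma'(tau) = (1/2, 1/4); f(tau, V)^k = -Gamma^k_ij(gamma(tau)) gamma'^i(tau) V^j; h = 1/2; intermediate values shown to 6 dp
curve data and Christoffel symbols at the stage parameters:
  tau = 0.000000: gamma = (0.125000, 0.125000), gamma' = (0.500000, 0.250000); Gamma_ppp = 0.000436, Gamma_ppq = 0.000436, Gamma_pqq = 0.000000, Gamma_qpp = 0.056072, Gamma_qpq = 0.056072, Gamma_qqq = 0.000000
  tau = 0.250000: gamma = (0.250000, 0.187500), gamma' = (0.500000, 0.250000); Gamma_ppp = 0.001922, Gamma_ppq = 0.002563, Gamma_pqq = 0.000000, Gamma_qpp = 0.083291, Gamma_qpq = 0.111055, Gamma_qqq = 0.000000
  tau = 0.500000: gamma = (0.375000, 0.250000), gamma' = (0.500000, 0.250000); Gamma_ppp = 0.004945, Gamma_ppq = 0.007418, Gamma_pqq = 0.000000, Gamma_qpp = 0.109207, Gamma_qpq = 0.163810, Gamma_qqq = 0.000000
  tau = 0.750000: gamma = (0.500000, 0.312500), gamma' = (0.500000, 0.250000); Gamma_ppp = 0.009796, Gamma_ppq = 0.015674, Gamma_pqq = 0.000000, Gamma_qpp = 0.133226, Gamma_qpq = 0.213162, Gamma_qqq = 0.000000
  tau = 1.000000: gamma = (0.625000, 0.375000), gamma' = (0.500000, 0.250000); Gamma_ppp = 0.016525, Gamma_ppq = 0.027541, Gamma_pqq = 0.000000, Gamma_qpp = 0.154780, Gamma_qpq = 0.257967, Gamma_qqq = 0.000000
step 0: V^p = 1.6250, V^q = -1.7500
step 1: k1 = (-0.000150, -0.019275), k2 = (-0.000354, -0.015347), k3 = (-0.000355, -0.015398), k4 = (-0.000512, -0.011297); V <- V + (h/6)(k1 + 2k2 + 2k3 + k4): V^p = 1.6248, V^q = -1.7577
step 2: k1 = (-0.000512, -0.011300), k2 = (-0.000527, -0.007172), k3 = (-0.000535, -0.007281), k4 = (-0.000354, -0.003315); V <- V + (h/6)(k1 + 2k2 + 2k3 + k4): V^p = 1.6246, V^q = -1.7613

Answer: V^p = 1.6246, V^q = -1.7613


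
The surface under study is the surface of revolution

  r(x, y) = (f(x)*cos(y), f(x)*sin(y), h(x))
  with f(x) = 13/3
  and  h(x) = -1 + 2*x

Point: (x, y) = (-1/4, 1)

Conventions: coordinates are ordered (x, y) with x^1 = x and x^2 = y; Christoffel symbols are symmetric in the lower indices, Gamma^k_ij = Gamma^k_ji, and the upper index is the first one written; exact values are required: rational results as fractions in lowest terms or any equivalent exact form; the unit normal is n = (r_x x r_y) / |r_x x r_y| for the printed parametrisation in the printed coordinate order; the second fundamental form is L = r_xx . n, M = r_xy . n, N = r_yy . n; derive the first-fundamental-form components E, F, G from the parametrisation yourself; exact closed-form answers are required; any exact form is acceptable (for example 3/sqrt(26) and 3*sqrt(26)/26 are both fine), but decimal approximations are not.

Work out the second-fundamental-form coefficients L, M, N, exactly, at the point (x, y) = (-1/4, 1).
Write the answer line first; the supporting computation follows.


Answer: L = 0, M = 0, N = 13/3

f = 13/3, f' = 0, f'' = 0, h' = 2, h'' = 0
E = 4, F = 0, G = 169/9; answer radicand W^2 = 4
unnormalised second-form numerators: l = 0, m = 0, n = 26/3; L = l/sqrt(4), and similarly M = m/sqrt(W^2), N = n/sqrt(W^2)


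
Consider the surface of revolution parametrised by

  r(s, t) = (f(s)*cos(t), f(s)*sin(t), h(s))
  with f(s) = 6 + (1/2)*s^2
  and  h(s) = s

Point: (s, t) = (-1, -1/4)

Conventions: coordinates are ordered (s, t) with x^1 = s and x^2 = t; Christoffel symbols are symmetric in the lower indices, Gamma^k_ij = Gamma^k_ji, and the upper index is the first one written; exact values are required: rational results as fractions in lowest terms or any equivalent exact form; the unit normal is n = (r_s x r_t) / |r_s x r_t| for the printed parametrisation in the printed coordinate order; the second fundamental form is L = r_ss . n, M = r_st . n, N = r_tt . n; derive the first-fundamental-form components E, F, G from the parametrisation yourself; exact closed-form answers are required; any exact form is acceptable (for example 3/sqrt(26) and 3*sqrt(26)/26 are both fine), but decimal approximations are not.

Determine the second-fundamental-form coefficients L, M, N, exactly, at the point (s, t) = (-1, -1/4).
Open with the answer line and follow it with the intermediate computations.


Answer: L = -sqrt(2)/2, M = 0, N = 13*sqrt(2)/4

f = 13/2, f' = -1, f'' = 1, h' = 1, h'' = 0
E = 2, F = 0, G = 169/4; answer radicand W^2 = 2
unnormalised second-form numerators: l = -1, m = 0, n = 13/2; L = l/sqrt(2), and similarly M = m/sqrt(W^2), N = n/sqrt(W^2)


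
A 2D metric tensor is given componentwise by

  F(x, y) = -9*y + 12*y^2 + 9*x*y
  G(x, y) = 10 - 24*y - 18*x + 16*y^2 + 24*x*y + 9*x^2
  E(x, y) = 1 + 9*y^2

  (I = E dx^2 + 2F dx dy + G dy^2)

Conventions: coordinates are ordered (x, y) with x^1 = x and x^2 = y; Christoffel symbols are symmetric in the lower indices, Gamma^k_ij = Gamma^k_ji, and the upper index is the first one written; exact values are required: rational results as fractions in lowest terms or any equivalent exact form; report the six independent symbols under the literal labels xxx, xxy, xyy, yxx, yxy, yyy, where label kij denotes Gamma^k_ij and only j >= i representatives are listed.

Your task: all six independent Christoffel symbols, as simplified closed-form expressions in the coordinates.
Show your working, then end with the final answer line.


E = 1 + 9*y^2; F = -9*y + 12*y^2 + 9*x*y; G = 10 - 24*y - 18*x + 16*y^2 + 24*x*y + 9*x^2
Gamma^k_ij = (1/2) g^{kl} (d_i g_jl + d_j g_il - d_l g_ij), with g^inv = (1/(EG-F^2)) [[G, -F], [-F, E]]
first partials: E_x = 0, E_y = 18*y, F_x = 9*y, F_y = -9 + 24*y + 9*x, G_x = -18 + 24*y + 18*x, G_y = -24 + 32*y + 24*x
D = EG - F^2 = 10 - 24*y - 18*x + 25*y^2 + 24*x*y + 9*x^2
expanded: Gamma^x_xx = (G E_x - 2F F_x + F E_y)/(2D), Gamma^x_xy = (G E_y - F G_x)/(2D), Gamma^x_yy = (2G F_y - G G_x - F G_y)/(2D), Gamma^y_xx = (2E F_x - E E_y - F E_x)/(2D), Gamma^y_xy = (E G_x - F E_y)/(2D), Gamma^y_yy = (E G_y - 2F F_y + F G_x)/(2D); substitute and cancel common factors

Answer: Gamma_xxx = 0, Gamma_xxy = 9*y/(9*x^2 + 24*x*y - 18*x + 25*y^2 - 24*y + 10), Gamma_xyy = 12*y/(9*x^2 + 24*x*y - 18*x + 25*y^2 - 24*y + 10), Gamma_yxx = 0, Gamma_yxy = (9*x + 12*y - 9)/(9*x^2 + 24*x*y - 18*x + 25*y^2 - 24*y + 10), Gamma_yyy = (12*x + 16*y - 12)/(9*x^2 + 24*x*y - 18*x + 25*y^2 - 24*y + 10)
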